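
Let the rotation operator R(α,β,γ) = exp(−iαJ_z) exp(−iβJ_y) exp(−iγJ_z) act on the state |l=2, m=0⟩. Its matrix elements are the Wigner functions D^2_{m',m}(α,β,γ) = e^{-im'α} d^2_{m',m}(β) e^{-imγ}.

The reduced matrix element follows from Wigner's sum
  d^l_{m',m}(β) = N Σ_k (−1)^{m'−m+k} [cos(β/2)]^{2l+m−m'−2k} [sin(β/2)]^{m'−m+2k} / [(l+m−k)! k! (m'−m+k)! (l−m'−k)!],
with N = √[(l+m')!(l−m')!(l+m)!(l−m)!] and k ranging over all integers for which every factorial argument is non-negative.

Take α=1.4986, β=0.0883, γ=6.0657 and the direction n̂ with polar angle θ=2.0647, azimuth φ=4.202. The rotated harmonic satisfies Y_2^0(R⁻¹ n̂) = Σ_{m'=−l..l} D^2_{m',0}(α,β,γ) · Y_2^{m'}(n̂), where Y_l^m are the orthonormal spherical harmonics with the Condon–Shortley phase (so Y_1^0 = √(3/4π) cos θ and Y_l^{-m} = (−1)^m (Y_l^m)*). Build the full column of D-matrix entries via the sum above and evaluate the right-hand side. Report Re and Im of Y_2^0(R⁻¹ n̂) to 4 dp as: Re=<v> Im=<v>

Re=-0.0369 Im=0.0000

Need the full column D^2_{m',0} for m'=−2..2 at α=1.4986, β=0.0883, γ=6.0657.
cos(β/2)=0.999026, sin(β/2)=0.044136
d^2_{-2,0}: single k=2 term ⇒ +0.004762;  D = -0.004713+0.000685i
d^2_{-1,0}: k∈[1..2] ⇒ +0.107794 -0.000210 = +0.107584;  D = +0.007760+0.107303i
d^2_{0,0}: k∈[0..2] ⇒ +0.996108 -0.007777 +0.000004 = +0.988335;  D = +0.988335+0.000000i
d^2_{1,0}: k∈[0..1] ⇒ -0.107794 +0.000210 = -0.107584;  D = -0.007760+0.107303i
d^2_{2,0}: single k=0 term ⇒ +0.004762;  D = -0.004713-0.000685i
Y_2^{m'}(θ=2.0647,φ=4.202) and Σ D·Y over m':
  (-0.0047+0.0007i)·(-0.1565-0.2553i)  (+0.0078+0.1073i)·(+0.1575-0.2814i)  (+0.9883+0.0000i)·(-0.1027+0.0000i)  (-0.0078+0.1073i)·(-0.1575-0.2814i)  (-0.0047-0.0007i)·(-0.1565+0.2553i)
Y_2^0(R⁻¹ n̂) = -0.036896+0.000000i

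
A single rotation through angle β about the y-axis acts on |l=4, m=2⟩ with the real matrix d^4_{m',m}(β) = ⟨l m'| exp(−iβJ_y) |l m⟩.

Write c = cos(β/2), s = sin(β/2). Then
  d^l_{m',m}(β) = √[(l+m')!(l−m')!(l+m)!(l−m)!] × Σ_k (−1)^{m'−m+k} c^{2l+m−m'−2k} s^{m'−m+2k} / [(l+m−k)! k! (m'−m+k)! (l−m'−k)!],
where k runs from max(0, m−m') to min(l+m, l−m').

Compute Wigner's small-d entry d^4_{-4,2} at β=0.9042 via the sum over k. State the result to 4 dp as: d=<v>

d^4_{-4,2}(β=0.9042) via Wigner's sum:
With c≡cos(β/2)=0.899532 and s≡sin(β/2)=0.436856, N=[1·40320·720·2]^{1/2}=7619.763776
k: max(0,(2)−(-4))=6 … min(4+(2),4−(-4))=6
  k=6: (−1)^0·7619.7638/(1440)·0.8995^2·0.4369^6 = +0.029760
d^4_{-4,2}(0.9042) = +0.029760

d=0.0298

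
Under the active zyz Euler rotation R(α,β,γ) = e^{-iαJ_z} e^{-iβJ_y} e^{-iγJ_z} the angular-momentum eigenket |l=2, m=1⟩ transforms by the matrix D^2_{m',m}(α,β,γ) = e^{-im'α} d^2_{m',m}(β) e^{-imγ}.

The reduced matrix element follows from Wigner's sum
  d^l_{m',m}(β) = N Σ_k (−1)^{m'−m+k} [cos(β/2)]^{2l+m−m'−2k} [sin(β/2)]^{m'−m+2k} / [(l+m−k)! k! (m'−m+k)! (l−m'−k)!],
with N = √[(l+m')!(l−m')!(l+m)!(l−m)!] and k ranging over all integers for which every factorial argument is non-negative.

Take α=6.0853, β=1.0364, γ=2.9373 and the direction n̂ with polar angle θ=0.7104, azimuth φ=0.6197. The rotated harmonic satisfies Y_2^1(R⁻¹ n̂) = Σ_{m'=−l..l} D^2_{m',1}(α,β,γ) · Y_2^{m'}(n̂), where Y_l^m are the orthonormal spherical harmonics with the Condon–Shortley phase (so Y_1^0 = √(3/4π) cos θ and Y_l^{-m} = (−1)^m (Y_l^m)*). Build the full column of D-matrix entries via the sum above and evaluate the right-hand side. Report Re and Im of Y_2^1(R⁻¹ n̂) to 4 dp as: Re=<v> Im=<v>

Re=-0.3051 Im=0.2258

Need the full column D^2_{m',1} for m'=−2..2 at α=6.0853, β=1.0364, γ=2.9373.
cos(β/2)=0.868712, sin(β/2)=0.495317
d^2_{-2,1}: single k=3 term ⇒ +0.211133;  D = -0.207274+0.040181i
d^2_{-1,1}: k∈[2..3] ⇒ +0.555444 -0.060191 = +0.495252;  D = -0.495242-0.003173i
d^2_{0,1}: k∈[1..2] ⇒ +0.795402 -0.258584 = +0.536818;  D = -0.525655-0.108907i
d^2_{1,1}: k∈[0..1] ⇒ +0.569513 -0.555444 = +0.014069;  D = -0.012947-0.005507i
d^2_{2,1}: single k=0 term ⇒ -0.649443;  D = +0.535985+0.366737i
Y_2^{m'}(θ=0.7104,φ=0.6197) and Σ D·Y over m':
  (-0.2073+0.0402i)·(+0.0534-0.1553i)  (-0.4952-0.0032i)·(+0.3109-0.2218i)  (-0.5257-0.1089i)·(+0.2284+0.0000i)  (-0.0129-0.0055i)·(-0.3109-0.2218i)  (+0.5360+0.3667i)·(+0.0534+0.1553i)
Y_2^1(R⁻¹ n̂) = -0.305091+0.225787i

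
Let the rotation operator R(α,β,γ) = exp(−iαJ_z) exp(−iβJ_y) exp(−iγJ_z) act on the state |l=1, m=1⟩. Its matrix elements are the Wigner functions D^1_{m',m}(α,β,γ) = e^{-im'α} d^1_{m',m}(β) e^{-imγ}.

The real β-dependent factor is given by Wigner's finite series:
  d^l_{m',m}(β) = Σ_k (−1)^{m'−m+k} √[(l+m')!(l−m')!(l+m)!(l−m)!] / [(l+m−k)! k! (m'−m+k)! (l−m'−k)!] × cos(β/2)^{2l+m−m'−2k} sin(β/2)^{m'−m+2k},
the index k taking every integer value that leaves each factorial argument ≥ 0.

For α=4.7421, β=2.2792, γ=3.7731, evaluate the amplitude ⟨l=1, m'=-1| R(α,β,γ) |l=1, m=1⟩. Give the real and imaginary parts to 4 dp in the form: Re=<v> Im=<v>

Re=0.4672 Im=0.6803

D^1_{-1,1}(4.7421,2.2792,3.7731) = e^{-i·-1·4.7421}·d^1_{-1,1}(2.2792)·e^{-i·1·3.7731}. Compute d first:
Half-angle: c=0.417958, s=0.908466. N=√(1·2·2·1)=2.000000
Admissible k: 2..2 (factorial args all ≥0)
  k=2: (−1)^0·2.0000/(2)·0.4180^0·0.9085^2 = +0.825311
d^1_{-1,1}(2.2792) = +0.825311
D = (+0.029707-0.999559i)·(+0.825311)·(-0.807139+0.590362i) = +0.467229+0.680321i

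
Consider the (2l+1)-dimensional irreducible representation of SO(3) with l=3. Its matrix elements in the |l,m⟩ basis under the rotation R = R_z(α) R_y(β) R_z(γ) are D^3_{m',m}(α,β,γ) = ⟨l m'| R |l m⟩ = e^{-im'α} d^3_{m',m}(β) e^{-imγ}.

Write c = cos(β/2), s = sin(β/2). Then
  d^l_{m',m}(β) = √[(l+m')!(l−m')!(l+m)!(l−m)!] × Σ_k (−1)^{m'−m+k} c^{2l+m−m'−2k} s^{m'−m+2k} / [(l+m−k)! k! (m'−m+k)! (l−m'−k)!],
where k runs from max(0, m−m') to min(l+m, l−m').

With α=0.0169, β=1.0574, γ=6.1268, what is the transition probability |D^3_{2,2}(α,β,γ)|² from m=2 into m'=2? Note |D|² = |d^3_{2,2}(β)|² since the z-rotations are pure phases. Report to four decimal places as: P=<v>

Split into d^3_{2,2}(β=1.0574) × two z-phases.
With c≡cos(β/2)=0.863464 and s≡sin(β/2)=0.504411, N=[120·1·120·1]^{1/2}=120.000000
k∈{0,1} keeps every argument non-negative
  k=0: (−1)^0·120.0000/(120)·0.8635^6·0.5044^0 = +0.414442
  k=1: (−1)^1·120.0000/(24)·0.8635^4·0.5044^2 = -0.707157
d^3_{2,2}(1.0574) = +0.414442 -0.707157 = -0.292714
|D^3_{2,2}|² = |d^3_{2,2}(β)|² = (-0.292714)² = 0.085682 (the z-rotation phases have unit modulus)

P=0.0857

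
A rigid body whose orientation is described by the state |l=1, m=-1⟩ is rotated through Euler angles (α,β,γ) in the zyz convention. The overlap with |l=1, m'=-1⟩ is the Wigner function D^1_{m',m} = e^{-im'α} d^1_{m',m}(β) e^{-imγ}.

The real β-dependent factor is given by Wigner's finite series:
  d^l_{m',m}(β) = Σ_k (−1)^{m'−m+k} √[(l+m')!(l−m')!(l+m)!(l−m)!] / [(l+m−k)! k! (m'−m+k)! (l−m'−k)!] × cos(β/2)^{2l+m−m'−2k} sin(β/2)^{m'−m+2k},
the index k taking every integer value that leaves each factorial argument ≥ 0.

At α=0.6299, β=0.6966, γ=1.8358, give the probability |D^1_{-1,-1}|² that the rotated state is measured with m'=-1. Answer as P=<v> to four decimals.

P=0.7806

D^1_{-1,-1}(0.6299,0.6966,1.8358) = e^{-i·-1·0.6299}·d^1_{-1,-1}(0.6966)·e^{-i·-1·1.8358}. Compute d first:
Half-angle: c=0.939954, s=0.341300. N=√(1·2·1·2)=2.000000
Admissible k: 0..0 (factorial args all ≥0)
  k=0: (−1)^0·2.0000/(2)·0.9400^2·0.3413^0 = +0.883514
d^1_{-1,-1}(0.6966) = +0.883514
|D^1_{-1,-1}|² = |d^1_{-1,-1}(β)|² = (+0.883514)² = 0.780597 (the z-rotation phases have unit modulus)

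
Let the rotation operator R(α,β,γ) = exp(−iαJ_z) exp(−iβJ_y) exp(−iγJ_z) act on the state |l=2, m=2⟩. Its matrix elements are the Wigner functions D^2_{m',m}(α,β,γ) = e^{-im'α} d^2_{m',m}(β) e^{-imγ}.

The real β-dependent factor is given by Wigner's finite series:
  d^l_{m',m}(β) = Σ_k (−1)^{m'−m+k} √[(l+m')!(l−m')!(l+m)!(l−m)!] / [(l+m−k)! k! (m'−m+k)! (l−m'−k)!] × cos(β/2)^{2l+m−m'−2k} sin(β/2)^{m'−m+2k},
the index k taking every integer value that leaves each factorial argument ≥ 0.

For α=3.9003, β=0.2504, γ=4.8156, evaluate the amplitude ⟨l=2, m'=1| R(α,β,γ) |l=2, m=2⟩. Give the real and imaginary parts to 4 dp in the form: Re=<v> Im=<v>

Re=0.1389 Im=-0.2005

First d^2_{1,2}(β=0.2504), then the phase factors e^{-i(1)α} and e^{-i(2)γ}:
With c≡cos(β/2)=0.992173 and s≡sin(β/2)=0.124873, N=[6·1·24·1]^{1/2}=12.000000
Admissible k: 1..1 (factorial args all ≥0)
  k=1: (−1)^0·12.0000/(6)·0.9922^3·0.1249^1 = +0.243928
d^2_{1,2}(0.2504) = +0.243928
D = (-0.725726+0.687984i)·(+0.243928)·(-0.978771+0.204959i) = +0.138871-0.200538i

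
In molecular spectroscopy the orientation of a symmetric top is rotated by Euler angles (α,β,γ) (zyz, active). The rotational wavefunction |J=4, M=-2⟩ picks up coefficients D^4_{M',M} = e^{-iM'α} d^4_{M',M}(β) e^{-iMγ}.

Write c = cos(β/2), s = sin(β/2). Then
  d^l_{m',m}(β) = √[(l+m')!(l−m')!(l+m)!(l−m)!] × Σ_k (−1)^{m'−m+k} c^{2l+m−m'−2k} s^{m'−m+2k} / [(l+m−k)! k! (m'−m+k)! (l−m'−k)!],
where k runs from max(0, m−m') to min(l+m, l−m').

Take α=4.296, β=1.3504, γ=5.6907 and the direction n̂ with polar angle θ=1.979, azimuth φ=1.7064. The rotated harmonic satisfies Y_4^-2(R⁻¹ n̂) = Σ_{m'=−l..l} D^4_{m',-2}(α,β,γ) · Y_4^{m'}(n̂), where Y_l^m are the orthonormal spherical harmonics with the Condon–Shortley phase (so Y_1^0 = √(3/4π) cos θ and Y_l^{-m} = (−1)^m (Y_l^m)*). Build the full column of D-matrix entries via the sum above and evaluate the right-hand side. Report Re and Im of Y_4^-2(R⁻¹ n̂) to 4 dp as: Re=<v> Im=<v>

Re=0.1674 Im=0.3382

Need the full column D^4_{m',-2} for m'=−4..4 at α=4.296, β=1.3504, γ=5.6907.
cos(β/2)=0.780582, sin(β/2)=0.625053
d^4_{-4,-2}: single k=2 term ⇒ +0.467654;  D = -0.447983-0.134204i
d^4_{-3,-2}: k∈[1..2] ⇒ +0.412963 -0.794382 = -0.381419;  D = -0.247885+0.289886i
d^4_{-2,-2}: k∈[0..2] ⇒ +0.137831 -1.060539 +0.850029 = -0.072678;  D = -0.031413-0.065539i
d^4_{-1,-2}: k∈[0..2] ⇒ -0.468256 +1.501240 -0.641736 = +0.391249;  D = -0.391066+0.011956i
d^4_{0,-2}: k∈[0..2] ⇒ +0.838430 -1.433615 +0.344716 = -0.250470;  D = -0.094258+0.232057i
d^4_{1,-2}: k∈[0..2] ⇒ -1.000827 +0.962604 -0.123445 = -0.161669;  D = -0.112378-0.116223i
d^4_{2,-2}: k∈[0..2] ⇒ +0.850029 -0.436035 +0.023299 = +0.437293;  D = -0.410452+0.150847i
d^4_{3,-2}: k∈[0..1] ⇒ -0.509362 +0.108869 = -0.400493;  D = -0.025693+0.399668i
d^4_{4,-2}: single k=0 term ⇒ +0.192273;  D = +0.170493+0.088888i
Y_4^{m'}(θ=1.979,φ=1.7064) and Σ D·Y over m':
  (-0.4480-0.1342i)·(+0.2690-0.1621i)  (-0.2479+0.2899i)·(-0.1520-0.3528i)  (-0.0314-0.0655i)·(-0.0280+0.0078i)  (-0.3911+0.0120i)·(-0.0442-0.3240i)  (-0.0943+0.2321i)·(-0.0908+0.0000i)  (-0.1124-0.1162i)·(+0.0442-0.3240i)  (-0.4105+0.1508i)·(-0.0280-0.0078i)  (-0.0257+0.3997i)·(+0.1520-0.3528i)  (+0.1705+0.0889i)·(+0.2690+0.1621i)
Y_4^-2(R⁻¹ n̂) = +0.167406+0.338218i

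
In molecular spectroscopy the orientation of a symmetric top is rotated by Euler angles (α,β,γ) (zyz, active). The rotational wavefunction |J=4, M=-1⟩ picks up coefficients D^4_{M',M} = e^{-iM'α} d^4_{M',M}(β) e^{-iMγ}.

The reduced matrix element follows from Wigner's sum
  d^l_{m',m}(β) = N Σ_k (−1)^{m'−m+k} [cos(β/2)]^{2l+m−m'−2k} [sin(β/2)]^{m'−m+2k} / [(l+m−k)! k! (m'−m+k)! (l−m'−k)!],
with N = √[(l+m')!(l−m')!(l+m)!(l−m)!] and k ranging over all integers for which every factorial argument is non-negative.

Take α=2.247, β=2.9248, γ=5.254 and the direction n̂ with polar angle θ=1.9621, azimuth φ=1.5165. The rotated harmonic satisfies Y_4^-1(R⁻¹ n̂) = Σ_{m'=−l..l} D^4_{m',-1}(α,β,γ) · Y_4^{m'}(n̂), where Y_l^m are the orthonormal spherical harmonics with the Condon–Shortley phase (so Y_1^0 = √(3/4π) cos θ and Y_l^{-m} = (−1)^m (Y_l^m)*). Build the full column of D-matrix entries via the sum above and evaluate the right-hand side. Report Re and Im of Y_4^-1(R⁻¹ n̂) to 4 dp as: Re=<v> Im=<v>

Need the full column D^4_{m',-1} for m'=−4..4 at α=2.247, β=2.9248, γ=5.254.
cos(β/2)=0.108184, sin(β/2)=0.994131
d^4_{-4,-1}: single k=3 term ⇒ +0.000109;  D = -0.000011+0.000108i
d^4_{-3,-1}: k∈[2..3] ⇒ +0.000013 -0.001770 = -0.001757;  D = -0.001478+0.000950i
d^4_{-2,-1}: k∈[1..3] ⇒ +0.000001 -0.000309 +0.017387 = +0.017079;  D = -0.016194-0.005425i
d^4_{-1,-1}: k∈[0..3] ⇒ +0.000000 -0.000024 +0.004014 -0.112977 = -0.108987;  D = -0.037676-0.102267i
d^4_{0,-1}: k∈[0..3] ⇒ -0.000001 +0.000391 -0.032989 +0.464284 = +0.431684;  D = +0.222541-0.369901i
d^4_{1,-1}: k∈[0..3] ⇒ +0.000016 -0.004014 +0.169465 -0.954000 = -0.788533;  D = +0.781402-0.105811i
d^4_{2,-1}: k∈[0..2] ⇒ -0.000206 +0.026080 -0.440458 = -0.414584;  D = -0.300505-0.285616i
d^4_{3,-1}: k∈[0..1] ⇒ +0.001770 -0.089672 = -0.087903;  D = -0.007357+0.087594i
d^4_{4,-1}: single k=0 term ⇒ -0.009200;  D = +0.007633-0.005137i
Y_4^{m'}(θ=1.9621,φ=1.5165) and Σ D·Y over m':
  (-0.0000+0.0001i)·(+0.3156+0.0696i)  (-0.0015+0.0010i)·(+0.0612-0.3721i)  (-0.0162-0.0054i)·(-0.0052-0.0006i)  (-0.0377-0.1023i)·(+0.0179-0.3301i)  (+0.2225-0.3699i)·(-0.0659+0.0000i)  (+0.7814-0.1058i)·(-0.0179-0.3301i)  (-0.3005-0.2856i)·(-0.0052+0.0006i)  (-0.0074+0.0876i)·(-0.0612-0.3721i)  (+0.0076-0.0051i)·(+0.3156-0.0696i)
Y_4^-1(R⁻¹ n̂) = -0.060898-0.223805i

Re=-0.0609 Im=-0.2238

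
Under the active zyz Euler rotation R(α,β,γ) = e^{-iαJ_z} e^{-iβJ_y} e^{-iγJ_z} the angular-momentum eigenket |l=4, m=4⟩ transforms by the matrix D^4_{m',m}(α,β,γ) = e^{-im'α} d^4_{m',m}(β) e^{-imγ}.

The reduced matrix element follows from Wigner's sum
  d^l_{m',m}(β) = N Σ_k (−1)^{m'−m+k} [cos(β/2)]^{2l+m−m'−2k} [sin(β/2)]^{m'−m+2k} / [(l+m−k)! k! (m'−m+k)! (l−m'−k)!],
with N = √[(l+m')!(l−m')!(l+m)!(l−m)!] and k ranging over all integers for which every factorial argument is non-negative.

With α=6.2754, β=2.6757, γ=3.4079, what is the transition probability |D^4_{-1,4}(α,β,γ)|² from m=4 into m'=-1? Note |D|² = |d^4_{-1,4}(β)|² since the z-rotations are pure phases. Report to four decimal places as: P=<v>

P=0.0064

D^4_{-1,4}(6.2754,2.6757,3.4079) = e^{-i·-1·6.2754}·d^4_{-1,4}(2.6757)·e^{-i·4·3.4079}. Compute d first:
c=cos(2.6757/2)=0.230845, s=sin(2.6757/2)=0.972990; N=√[6·120·40320·1]=5387.986637
k∈{5} keeps every argument non-negative
  k=5: (−1)^0·5387.9866/(720)·0.2308^3·0.9730^5 = +0.080279
d^4_{-1,4}(2.6757) = +0.080279
|D^4_{-1,4}|² = |d^4_{-1,4}(β)|² = (+0.080279)² = 0.006445 (the z-rotation phases have unit modulus)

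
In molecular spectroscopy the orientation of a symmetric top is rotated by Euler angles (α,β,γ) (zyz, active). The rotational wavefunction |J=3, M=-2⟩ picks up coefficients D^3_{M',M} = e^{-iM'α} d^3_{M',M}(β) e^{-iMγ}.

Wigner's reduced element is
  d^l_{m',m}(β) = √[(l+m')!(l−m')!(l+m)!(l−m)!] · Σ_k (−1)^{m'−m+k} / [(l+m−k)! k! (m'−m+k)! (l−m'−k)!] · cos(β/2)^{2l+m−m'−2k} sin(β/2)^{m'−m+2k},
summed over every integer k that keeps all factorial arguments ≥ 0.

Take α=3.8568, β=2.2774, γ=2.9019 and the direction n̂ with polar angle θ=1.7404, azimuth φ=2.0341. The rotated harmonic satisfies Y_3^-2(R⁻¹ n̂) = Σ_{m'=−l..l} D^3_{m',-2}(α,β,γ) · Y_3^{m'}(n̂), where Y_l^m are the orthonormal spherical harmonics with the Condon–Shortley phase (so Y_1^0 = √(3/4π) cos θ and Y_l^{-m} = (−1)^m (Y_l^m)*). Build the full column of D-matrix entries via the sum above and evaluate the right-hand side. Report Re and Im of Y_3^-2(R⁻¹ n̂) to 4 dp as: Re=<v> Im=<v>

Re=0.0380 Im=-0.0687

Need the full column D^3_{m',-2} for m'=−3..3 at α=3.8568, β=2.2774, γ=2.9019.
cos(β/2)=0.418775, sin(β/2)=0.908090
d^3_{-3,-2}: single k=1 term ⇒ +0.028649;  D = +0.002730-0.028519i
d^3_{-2,-2}: k∈[0..1] ⇒ +0.005394 -0.126810 = -0.121416;  D = -0.070524-0.098834i
d^3_{-1,-2}: k∈[0..1] ⇒ -0.036986 +0.347824 = +0.310839;  D = -0.302235-0.072625i
d^3_{0,-2}: k∈[0..1] ⇒ +0.138913 -0.653188 = -0.514275;  D = -0.456305+0.237201i
d^3_{1,-2}: k∈[0..1] ⇒ -0.347824 +0.817759 = +0.469935;  D = -0.172650+0.437070i
d^3_{2,-2}: k∈[0..1] ⇒ +0.596276 -0.560755 = +0.035522;  D = -0.011813-0.033500i
d^3_{3,-2}: single k=0 term ⇒ -0.633433;  D = -0.550777-0.312862i
Y_3^{m'}(θ=1.7404,φ=2.0341) and Σ D·Y over m':
  (+0.0027-0.0285i)·(+0.3930+0.0719i)  (-0.0705-0.0988i)·(+0.1006-0.1340i)  (-0.3022-0.0726i)·(+0.1221+0.2444i)  (-0.4563+0.2372i)·(+0.1800+0.0000i)  (-0.1727+0.4371i)·(-0.1221+0.2444i)  (-0.0118-0.0335i)·(+0.1006+0.1340i)  (-0.5508-0.3129i)·(-0.3930+0.0719i)
Y_3^-2(R⁻¹ n̂) = +0.038014-0.068670i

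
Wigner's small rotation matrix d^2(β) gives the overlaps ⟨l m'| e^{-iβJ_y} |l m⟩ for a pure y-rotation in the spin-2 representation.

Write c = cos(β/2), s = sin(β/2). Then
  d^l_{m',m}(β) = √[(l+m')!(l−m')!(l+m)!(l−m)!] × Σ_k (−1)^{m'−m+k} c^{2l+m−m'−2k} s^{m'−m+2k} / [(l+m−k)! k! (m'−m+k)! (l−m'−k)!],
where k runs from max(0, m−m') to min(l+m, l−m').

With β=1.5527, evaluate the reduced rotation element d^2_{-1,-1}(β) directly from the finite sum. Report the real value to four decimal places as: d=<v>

d=-0.4906

d^2_{-1,-1}(β=1.5527) via Wigner's sum:
With c≡cos(β/2)=0.713476 and s≡sin(β/2)=0.700680, N=[1·6·1·6]^{1/2}=6.000000
k∈{0,1} keeps every argument non-negative
  k=0: (−1)^0·6.0000/(6)·0.7135^4·0.7007^0 = +0.259130
  k=1: (−1)^1·6.0000/(2)·0.7135^2·0.7007^2 = -0.749754
d^2_{-1,-1}(1.5527) = +0.259130 -0.749754 = -0.490625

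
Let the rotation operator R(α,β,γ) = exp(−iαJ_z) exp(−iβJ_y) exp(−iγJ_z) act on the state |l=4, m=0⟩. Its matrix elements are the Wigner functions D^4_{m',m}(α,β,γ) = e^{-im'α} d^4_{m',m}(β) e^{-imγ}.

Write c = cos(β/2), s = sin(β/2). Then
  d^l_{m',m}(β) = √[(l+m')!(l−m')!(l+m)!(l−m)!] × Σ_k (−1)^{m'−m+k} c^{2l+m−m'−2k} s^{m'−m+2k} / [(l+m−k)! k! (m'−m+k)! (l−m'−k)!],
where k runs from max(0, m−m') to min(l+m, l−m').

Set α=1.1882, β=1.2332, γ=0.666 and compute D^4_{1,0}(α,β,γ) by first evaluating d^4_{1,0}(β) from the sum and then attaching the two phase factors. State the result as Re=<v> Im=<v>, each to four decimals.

Re=0.1456 Im=-0.3618

First d^4_{1,0}(β=1.2332), then the phase factors e^{-i(1)α} and e^{-i(0)γ}:
Half-angle: c=0.815849, s=0.578265. N=√(120·6·24·24)=643.987578
The bounds max(0,m−m')=0 and min(l+m,l−m')=3 give 4 terms
  k=0: (−1)^1·643.9876/(144)·0.8158^7·0.5783^1 = -0.622173
  k=1: (−1)^2·643.9876/(24)·0.8158^5·0.5783^3 = +1.875408
  k=2: (−1)^3·643.9876/(24)·0.8158^3·0.5783^5 = -0.942170
  k=3: (−1)^4·643.9876/(144)·0.8158^1·0.5783^7 = +0.078888
d^4_{1,0}(1.2332) = -0.622173 +1.875408 -0.942170 +0.078888 = +0.389953
Attach z-rotation phases: D = e^{-i(1)(1.1882)}·(+0.389953)·e^{-i(0)(0.666)} = +0.145581-0.361759i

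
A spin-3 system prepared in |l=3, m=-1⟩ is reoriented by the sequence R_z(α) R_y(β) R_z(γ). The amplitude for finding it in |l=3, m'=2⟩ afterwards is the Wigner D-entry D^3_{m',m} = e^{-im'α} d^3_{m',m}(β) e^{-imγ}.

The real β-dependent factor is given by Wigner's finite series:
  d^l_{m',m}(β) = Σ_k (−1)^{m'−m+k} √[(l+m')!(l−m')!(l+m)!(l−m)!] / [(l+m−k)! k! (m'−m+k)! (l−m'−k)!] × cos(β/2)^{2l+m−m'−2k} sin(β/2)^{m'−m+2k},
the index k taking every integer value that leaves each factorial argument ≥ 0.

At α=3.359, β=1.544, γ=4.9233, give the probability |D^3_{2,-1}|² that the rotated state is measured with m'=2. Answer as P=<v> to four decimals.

P=0.1726

D^3_{2,-1}(3.359,1.544,4.9233) = e^{-i·2·3.359}·d^3_{2,-1}(1.544)·e^{-i·-1·4.9233}. Compute d first:
Half-angle: c=0.716517, s=0.697570. N=√(120·1·2·24)=75.894664
The bounds max(0,m−m')=0 and min(l+m,l−m')=1 give 2 terms
  k=0: (−1)^3·75.8947/(12)·0.7165^3·0.6976^3 = -0.789718
  k=1: (−1)^4·75.8947/(24)·0.7165^1·0.6976^5 = +0.374252
d^3_{2,-1}(1.544) = -0.789718 +0.374252 = -0.415466
|D^3_{2,-1}|² = |d^3_{2,-1}(β)|² = (-0.415466)² = 0.172612 (the z-rotation phases have unit modulus)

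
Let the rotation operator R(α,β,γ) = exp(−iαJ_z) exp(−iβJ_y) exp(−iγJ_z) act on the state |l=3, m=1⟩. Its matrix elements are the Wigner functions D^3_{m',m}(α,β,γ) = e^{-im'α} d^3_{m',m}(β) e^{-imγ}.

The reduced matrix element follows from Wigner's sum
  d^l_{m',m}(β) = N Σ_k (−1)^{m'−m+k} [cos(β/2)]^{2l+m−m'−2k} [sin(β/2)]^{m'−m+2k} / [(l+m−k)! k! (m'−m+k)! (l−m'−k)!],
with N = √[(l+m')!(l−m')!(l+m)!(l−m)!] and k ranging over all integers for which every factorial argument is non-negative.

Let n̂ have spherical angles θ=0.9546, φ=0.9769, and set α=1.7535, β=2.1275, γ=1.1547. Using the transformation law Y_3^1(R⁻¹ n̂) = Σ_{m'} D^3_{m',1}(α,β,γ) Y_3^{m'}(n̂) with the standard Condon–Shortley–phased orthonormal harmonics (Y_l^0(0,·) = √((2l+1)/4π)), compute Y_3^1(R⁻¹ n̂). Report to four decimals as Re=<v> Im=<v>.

Re=-0.2246 Im=0.1325

Need the full column D^3_{m',1} for m'=−3..3 at α=1.7535, β=2.1275, γ=1.1547.
cos(β/2)=0.485597, sin(β/2)=0.874183
d^3_{-3,1}: single k=4 term ⇒ +0.533343;  D = -0.304042-0.438193i
d^3_{-2,1}: k∈[3..4] ⇒ +0.483799 -0.783948 = -0.300148;  D = +0.211409-0.213062i
d^3_{-1,1}: k∈[2..4] ⇒ +0.254953 -1.101669 +0.446286 = -0.400430;  D = -0.330760-0.225703i
d^3_{0,1}: k∈[1..3] ⇒ +0.081766 -0.794964 +0.858772 = +0.145574;  D = +0.058840-0.133153i
d^3_{1,1}: k∈[0..2] ⇒ +0.013112 -0.339938 +0.826252 = +0.499426;  D = -0.485885-0.115507i
d^3_{2,1}: k∈[0..1] ⇒ -0.074642 +0.483799 = +0.409157;  D = -0.020731+0.408632i
d^3_{3,1}: single k=0 term ⇒ +0.164572;  D = +0.163140-0.021663i
Y_3^{m'}(θ=0.9546,φ=0.9769) and Σ D·Y over m':
  (-0.3040-0.4382i)·(-0.2217-0.0475i)  (+0.2114-0.2131i)·(-0.1470-0.3649i)  (-0.3308-0.2257i)·(+0.0989-0.1465i)  (+0.0588-0.1332i)·(-0.2868+0.0000i)  (-0.4859-0.1155i)·(-0.0989-0.1465i)  (-0.0207+0.4086i)·(-0.1470+0.3649i)  (+0.1631-0.0217i)·(+0.2217-0.0475i)
Y_3^1(R⁻¹ n̂) = -0.224609+0.132502i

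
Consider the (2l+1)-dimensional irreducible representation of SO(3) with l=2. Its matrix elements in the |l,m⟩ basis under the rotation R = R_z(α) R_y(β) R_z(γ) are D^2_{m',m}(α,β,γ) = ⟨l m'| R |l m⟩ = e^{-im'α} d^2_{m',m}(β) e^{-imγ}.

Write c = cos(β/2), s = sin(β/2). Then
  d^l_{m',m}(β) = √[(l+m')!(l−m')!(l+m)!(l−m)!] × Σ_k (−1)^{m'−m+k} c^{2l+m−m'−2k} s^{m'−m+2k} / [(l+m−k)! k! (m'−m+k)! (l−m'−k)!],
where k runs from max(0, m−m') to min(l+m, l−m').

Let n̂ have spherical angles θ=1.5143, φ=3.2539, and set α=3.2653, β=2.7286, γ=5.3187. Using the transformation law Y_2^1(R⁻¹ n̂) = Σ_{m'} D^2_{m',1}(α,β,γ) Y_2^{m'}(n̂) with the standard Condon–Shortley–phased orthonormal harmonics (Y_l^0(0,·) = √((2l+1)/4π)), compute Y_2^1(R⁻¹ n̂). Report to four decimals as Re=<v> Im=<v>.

Re=0.1414 Im=0.2093

Need the full column D^2_{m',1} for m'=−2..2 at α=3.2653, β=2.7286, γ=5.3187.
cos(β/2)=0.205032, sin(β/2)=0.978755
d^2_{-2,1}: single k=3 term ⇒ +0.384480;  D = +0.135045+0.359983i
d^2_{-1,1}: k∈[2..3] ⇒ +0.120813 -0.917691 = -0.796878;  D = +0.369821+0.705867i
d^2_{0,1}: k∈[1..2] ⇒ +0.020664 -0.470890 = -0.450226;  D = -0.256557-0.369976i
d^2_{1,1}: k∈[0..1] ⇒ +0.001767 -0.120813 = -0.119045;  D = +0.079389+0.088708i
d^2_{2,1}: single k=0 term ⇒ -0.016872;  D = -0.012717-0.011088i
Y_2^{m'}(θ=1.5143,φ=3.2539) and Σ D·Y over m':
  (+0.1350+0.3600i)·(+0.3754-0.0858i)  (+0.3698+0.7059i)·(-0.0433+0.0049i)  (-0.2566-0.3700i)·(-0.3124+0.0000i)  (+0.0794+0.0887i)·(+0.0433+0.0049i)  (-0.0127-0.0111i)·(+0.3754+0.0858i)
Y_2^1(R⁻¹ n̂) = +0.141436+0.209346i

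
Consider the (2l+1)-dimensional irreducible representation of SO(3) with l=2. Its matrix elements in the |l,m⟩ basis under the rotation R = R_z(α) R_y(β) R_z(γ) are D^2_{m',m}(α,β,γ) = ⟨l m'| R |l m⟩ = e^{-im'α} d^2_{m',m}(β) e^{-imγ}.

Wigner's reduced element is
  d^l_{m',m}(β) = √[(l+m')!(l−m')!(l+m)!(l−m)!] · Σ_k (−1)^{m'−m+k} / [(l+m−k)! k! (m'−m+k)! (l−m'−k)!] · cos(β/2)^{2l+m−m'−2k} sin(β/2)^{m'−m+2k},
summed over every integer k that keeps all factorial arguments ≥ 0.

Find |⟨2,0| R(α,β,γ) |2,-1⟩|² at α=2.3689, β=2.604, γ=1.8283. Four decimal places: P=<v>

First d^2_{0,-1}(β=2.604), then the phase factors e^{-i(0)α} and e^{-i(-1)γ}:
c=cos(2.604/2)=0.265571, s=sin(2.604/2)=0.964091; N=√[2·2·1·6]=4.898979
k∈{0,1} keeps every argument non-negative
  k=0: (−1)^1·4.8990/(2)·0.2656^3·0.9641^1 = -0.044232
  k=1: (−1)^2·4.8990/(2)·0.2656^1·0.9641^3 = +0.582923
d^2_{0,-1}(2.604) = -0.044232 +0.582923 = +0.538691
|D^2_{0,-1}|² = |d^2_{0,-1}(β)|² = (+0.538691)² = 0.290188 (the z-rotation phases have unit modulus)

P=0.2902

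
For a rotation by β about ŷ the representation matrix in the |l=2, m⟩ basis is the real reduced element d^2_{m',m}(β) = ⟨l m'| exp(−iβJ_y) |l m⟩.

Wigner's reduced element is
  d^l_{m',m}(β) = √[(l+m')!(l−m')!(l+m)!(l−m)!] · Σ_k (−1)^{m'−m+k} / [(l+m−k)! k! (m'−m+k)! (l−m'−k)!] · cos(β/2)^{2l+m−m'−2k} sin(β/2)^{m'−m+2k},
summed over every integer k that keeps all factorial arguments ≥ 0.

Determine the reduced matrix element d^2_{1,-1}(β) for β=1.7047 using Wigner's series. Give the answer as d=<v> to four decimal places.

d=0.4154

d^2_{1,-1}(β=1.7047) via Wigner's sum:
With c≡cos(β/2)=0.658216 and s≡sin(β/2)=0.752829, N=[6·1·1·6]^{1/2}=6.000000
k: max(0,(-1)−(1))=0 … min(2+(-1),2−(1))=1
  k=0: (−1)^2·6.0000/(2)·0.6582^2·0.7528^2 = +0.736633
  k=1: (−1)^3·6.0000/(6)·0.6582^0·0.7528^4 = -0.321208
d^2_{1,-1}(1.7047) = +0.736633 -0.321208 = +0.415425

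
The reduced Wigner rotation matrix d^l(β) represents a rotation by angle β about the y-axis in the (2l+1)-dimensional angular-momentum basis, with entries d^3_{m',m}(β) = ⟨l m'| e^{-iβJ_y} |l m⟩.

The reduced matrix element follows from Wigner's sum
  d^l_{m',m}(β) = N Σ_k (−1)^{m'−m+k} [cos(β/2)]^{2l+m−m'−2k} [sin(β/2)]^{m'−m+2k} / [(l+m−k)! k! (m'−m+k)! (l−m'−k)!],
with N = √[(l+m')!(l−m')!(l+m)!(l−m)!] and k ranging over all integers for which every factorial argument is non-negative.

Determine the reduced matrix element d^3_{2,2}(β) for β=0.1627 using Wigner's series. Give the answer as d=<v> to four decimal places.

d=0.9477

d^3_{2,2}(β=0.1627) via Wigner's sum:
c=cos(0.1627/2)=0.996693, s=sin(0.1627/2)=0.081260; N=√[120·1·120·1]=120.000000
k∈{0,1} keeps every argument non-negative
  k=0: (−1)^0·120.0000/(120)·0.9967^6·0.0813^0 = +0.980321
  k=1: (−1)^1·120.0000/(24)·0.9967^4·0.0813^2 = -0.032582
d^3_{2,2}(0.1627) = +0.980321 -0.032582 = +0.947739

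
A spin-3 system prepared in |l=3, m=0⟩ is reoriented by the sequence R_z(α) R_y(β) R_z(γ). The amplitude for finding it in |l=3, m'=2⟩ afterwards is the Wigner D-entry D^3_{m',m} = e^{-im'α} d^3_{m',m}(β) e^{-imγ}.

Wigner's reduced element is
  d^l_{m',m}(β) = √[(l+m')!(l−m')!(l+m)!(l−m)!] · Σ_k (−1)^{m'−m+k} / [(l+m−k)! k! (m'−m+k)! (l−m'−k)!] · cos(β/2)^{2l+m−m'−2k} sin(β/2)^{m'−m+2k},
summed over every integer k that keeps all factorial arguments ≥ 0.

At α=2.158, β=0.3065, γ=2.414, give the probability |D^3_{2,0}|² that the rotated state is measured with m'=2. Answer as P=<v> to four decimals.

First d^3_{2,0}(β=0.3065), then the phase factors e^{-i(2)α} and e^{-i(0)γ}:
c=cos(0.3065/2)=0.988280, s=sin(0.3065/2)=0.152651; N=√[120·1·6·6]=65.726707
k: max(0,(0)−(2))=0 … min(3+(0),3−(2))=1
  k=0: (−1)^2·65.7267/(12)·0.9883^4·0.1527^2 = +0.121753
  k=1: (−1)^3·65.7267/(12)·0.9883^2·0.1527^4 = -0.002905
d^3_{2,0}(0.3065) = +0.121753 -0.002905 = +0.118848
|D^3_{2,0}|² = |d^3_{2,0}(β)|² = (+0.118848)² = 0.014125 (the z-rotation phases have unit modulus)

P=0.0141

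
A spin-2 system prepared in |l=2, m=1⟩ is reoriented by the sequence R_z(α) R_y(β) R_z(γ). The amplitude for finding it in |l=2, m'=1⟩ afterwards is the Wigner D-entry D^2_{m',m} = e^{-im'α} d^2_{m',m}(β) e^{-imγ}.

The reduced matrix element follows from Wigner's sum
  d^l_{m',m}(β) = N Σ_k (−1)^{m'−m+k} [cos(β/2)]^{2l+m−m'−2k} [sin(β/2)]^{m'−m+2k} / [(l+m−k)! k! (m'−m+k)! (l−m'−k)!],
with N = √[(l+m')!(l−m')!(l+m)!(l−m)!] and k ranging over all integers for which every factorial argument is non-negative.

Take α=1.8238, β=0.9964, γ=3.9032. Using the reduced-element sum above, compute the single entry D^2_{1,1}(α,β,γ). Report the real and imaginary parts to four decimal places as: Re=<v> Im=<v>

Re=0.0568 Im=0.0353

Split into d^2_{1,1}(β=0.9964) × two z-phases.
With c≡cos(β/2)=0.878444 and s≡sin(β/2)=0.477845, N=[6·1·6·1]^{1/2}=6.000000
The bounds max(0,m−m')=0 and min(l+m,l−m')=1 give 2 terms
  k=0: (−1)^0·6.0000/(6)·0.8784^4·0.4778^0 = +0.595465
  k=1: (−1)^1·6.0000/(2)·0.8784^2·0.4778^2 = -0.528596
d^2_{1,1}(0.9964) = +0.595465 -0.528596 = +0.066869
D = (-0.250313-0.968165i)·(+0.066869)·(-0.723728+0.690086i) = +0.056791+0.035304i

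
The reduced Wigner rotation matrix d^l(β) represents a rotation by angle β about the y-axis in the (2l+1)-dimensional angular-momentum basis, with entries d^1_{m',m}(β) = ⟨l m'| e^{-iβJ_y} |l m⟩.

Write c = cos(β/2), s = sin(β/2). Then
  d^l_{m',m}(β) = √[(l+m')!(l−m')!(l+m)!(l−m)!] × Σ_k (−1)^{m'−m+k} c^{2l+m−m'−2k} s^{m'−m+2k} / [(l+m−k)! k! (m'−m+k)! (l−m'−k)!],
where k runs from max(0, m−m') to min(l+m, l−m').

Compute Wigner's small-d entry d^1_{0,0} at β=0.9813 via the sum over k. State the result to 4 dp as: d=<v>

d=0.5559

d^1_{0,0}(β=0.9813) via Wigner's sum:
c=cos(0.9813/2)=0.882027, s=sin(0.9813/2)=0.471199; N=√[1·1·1·1]=1.000000
k: max(0,(0)−(0))=0 … min(1+(0),1−(0))=1
  k=0: (−1)^0·1.0000/(1)·0.8820^2·0.4712^0 = +0.777971
  k=1: (−1)^1·1.0000/(1)·0.8820^0·0.4712^2 = -0.222029
d^1_{0,0}(0.9813) = +0.777971 -0.222029 = +0.555942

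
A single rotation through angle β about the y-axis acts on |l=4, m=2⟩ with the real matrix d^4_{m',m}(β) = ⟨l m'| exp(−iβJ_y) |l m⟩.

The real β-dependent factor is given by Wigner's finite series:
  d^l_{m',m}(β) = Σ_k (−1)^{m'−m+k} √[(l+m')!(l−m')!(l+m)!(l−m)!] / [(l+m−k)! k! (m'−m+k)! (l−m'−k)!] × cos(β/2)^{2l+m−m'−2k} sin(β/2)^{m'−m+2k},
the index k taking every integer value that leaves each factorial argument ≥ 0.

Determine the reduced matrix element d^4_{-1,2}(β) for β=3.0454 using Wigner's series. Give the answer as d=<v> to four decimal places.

d^4_{-1,2}(β=3.0454) via Wigner's sum:
Half-angle: c=0.048078, s=0.998844. N=√(6·120·720·2)=1018.233765
k: max(0,(2)−(-1))=3 … min(4+(2),4−(-1))=5
  k=3: (−1)^0·1018.2338/(72)·0.0481^5·0.9988^3 = +0.000004
  k=4: (−1)^1·1018.2338/(48)·0.0481^3·0.9988^5 = -0.002344
  k=5: (−1)^2·1018.2338/(240)·0.0481^1·0.9988^7 = +0.202331
d^4_{-1,2}(3.0454) = +0.000004 -0.002344 +0.202331 = +0.199991

d=0.2000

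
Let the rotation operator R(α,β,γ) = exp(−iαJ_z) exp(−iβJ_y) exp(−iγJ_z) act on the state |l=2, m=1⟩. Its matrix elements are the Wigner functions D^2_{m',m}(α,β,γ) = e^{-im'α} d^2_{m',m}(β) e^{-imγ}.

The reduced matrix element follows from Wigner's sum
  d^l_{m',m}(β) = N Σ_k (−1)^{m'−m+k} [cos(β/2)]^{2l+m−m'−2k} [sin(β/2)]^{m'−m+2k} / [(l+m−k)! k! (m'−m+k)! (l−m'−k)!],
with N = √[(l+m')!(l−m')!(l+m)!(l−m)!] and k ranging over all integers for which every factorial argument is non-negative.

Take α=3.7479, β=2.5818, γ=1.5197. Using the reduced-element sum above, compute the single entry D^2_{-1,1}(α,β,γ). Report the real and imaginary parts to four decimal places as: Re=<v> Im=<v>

Split into d^2_{-1,1}(β=2.5818) × two z-phases.
With c≡cos(β/2)=0.276256 and s≡sin(β/2)=0.961084, N=[1·6·6·1]^{1/2}=6.000000
The bounds max(0,m−m')=2 and min(l+m,l−m')=3 give 2 terms
  k=2: (−1)^0·6.0000/(2)·0.2763^2·0.9611^2 = +0.211479
  k=3: (−1)^1·6.0000/(6)·0.2763^0·0.9611^4 = -0.853190
d^2_{-1,1}(2.5818) = +0.211479 -0.853190 = -0.641710
D = (-0.821758-0.569837i)·(-0.641710)·(+0.051074-0.998695i) = +0.392126-0.507966i

Re=0.3921 Im=-0.5080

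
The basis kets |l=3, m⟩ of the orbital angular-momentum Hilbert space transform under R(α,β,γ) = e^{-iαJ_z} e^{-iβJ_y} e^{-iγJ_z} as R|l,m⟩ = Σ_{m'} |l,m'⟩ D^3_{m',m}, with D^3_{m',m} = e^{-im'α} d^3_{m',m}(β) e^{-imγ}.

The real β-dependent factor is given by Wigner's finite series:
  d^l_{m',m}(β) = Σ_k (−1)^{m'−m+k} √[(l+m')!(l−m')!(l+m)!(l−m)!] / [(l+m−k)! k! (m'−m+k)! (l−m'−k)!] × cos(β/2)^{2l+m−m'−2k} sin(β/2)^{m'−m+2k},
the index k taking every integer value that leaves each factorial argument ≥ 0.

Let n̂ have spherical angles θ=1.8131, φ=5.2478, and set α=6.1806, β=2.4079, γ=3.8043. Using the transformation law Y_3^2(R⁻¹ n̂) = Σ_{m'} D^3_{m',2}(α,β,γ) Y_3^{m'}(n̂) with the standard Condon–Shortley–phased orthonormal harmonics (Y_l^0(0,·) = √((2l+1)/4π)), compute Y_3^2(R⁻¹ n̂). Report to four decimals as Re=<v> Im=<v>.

Re=0.1597 Im=0.3592

Need the full column D^3_{m',2} for m'=−3..3 at α=6.1806, β=2.4079, γ=3.8043.
cos(β/2)=0.358673, sin(β/2)=0.933463
d^3_{-3,2}: single k=5 term ⇒ +0.622674;  D = -0.038814-0.621463i
d^3_{-2,2}: k∈[4..5] ⇒ +0.488379 -0.661581 = -0.173202;  D = -0.006963+0.173062i
d^3_{-1,2}: k∈[3..4] ⇒ +0.237366 -0.803868 = -0.566502;  D = -0.080620+0.560736i
d^3_{0,2}: k∈[2..3] ⇒ +0.078986 -0.534992 = -0.456006;  D = -0.110776+0.442346i
d^3_{1,2}: k∈[1..2] ⇒ +0.017522 -0.237366 = -0.219844;  D = -0.074964+0.206668i
d^3_{2,2}: k∈[0..1] ⇒ +0.002129 -0.072104 = -0.069975;  D = -0.030472+0.062992i
d^3_{3,2}: single k=0 term ⇒ -0.013573;  D = -0.007131+0.011549i
Y_3^{m'}(θ=1.8131,φ=5.2478) and Σ D·Y over m':
  (-0.0388-0.6215i)·(-0.3815+0.0135i)  (-0.0070+0.1731i)·(+0.1108-0.2028i)  (-0.0806+0.5607i)·(-0.1140-0.1922i)  (-0.1108+0.4423i)·(+0.2428+0.0000i)  (-0.0750+0.2067i)·(+0.1140-0.1922i)  (-0.0305+0.0630i)·(+0.1108+0.2028i)  (-0.0071+0.0115i)·(+0.3815+0.0135i)
Y_3^2(R⁻¹ n̂) = +0.159719+0.359201i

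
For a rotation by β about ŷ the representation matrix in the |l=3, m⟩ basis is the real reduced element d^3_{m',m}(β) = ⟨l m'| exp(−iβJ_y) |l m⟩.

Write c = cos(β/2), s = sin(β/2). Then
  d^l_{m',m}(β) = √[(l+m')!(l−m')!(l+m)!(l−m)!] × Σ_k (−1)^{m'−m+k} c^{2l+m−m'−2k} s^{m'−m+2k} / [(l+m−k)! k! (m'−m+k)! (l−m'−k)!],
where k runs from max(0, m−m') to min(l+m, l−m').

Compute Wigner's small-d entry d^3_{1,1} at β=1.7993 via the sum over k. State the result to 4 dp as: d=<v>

d=0.1967

d^3_{1,1}(β=1.7993) via Wigner's sum:
With c≡cos(β/2)=0.621884 and s≡sin(β/2)=0.783109, N=[24·2·24·2]^{1/2}=48.000000
Admissible k: 0..2 (factorial args all ≥0)
  k=0: (−1)^0·48.0000/(48)·0.6219^6·0.7831^0 = +0.057844
  k=1: (−1)^1·48.0000/(6)·0.6219^4·0.7831^2 = -0.733791
  k=2: (−1)^2·48.0000/(8)·0.6219^2·0.7831^4 = +0.872689
d^3_{1,1}(1.7993) = +0.057844 -0.733791 +0.872689 = +0.196742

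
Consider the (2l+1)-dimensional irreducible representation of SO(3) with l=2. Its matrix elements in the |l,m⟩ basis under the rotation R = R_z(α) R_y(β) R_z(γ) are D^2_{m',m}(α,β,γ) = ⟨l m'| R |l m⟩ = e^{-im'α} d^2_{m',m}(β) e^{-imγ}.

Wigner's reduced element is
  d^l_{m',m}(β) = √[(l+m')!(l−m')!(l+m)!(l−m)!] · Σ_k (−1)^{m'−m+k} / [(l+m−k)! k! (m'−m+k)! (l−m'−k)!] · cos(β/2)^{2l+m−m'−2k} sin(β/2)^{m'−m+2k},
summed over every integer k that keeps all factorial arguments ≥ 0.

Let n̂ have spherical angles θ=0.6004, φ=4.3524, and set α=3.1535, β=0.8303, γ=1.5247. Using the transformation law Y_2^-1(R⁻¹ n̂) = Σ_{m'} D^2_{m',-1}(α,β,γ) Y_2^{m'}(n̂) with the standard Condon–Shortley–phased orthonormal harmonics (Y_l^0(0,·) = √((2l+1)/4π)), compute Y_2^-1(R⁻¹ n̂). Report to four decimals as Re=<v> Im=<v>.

Need the full column D^2_{m',-1} for m'=−2..2 at α=3.1535, β=0.8303, γ=1.5247.
cos(β/2)=0.915056, sin(β/2)=0.403327
d^2_{-2,-1}: single k=1 term ⇒ +0.618059;  D = +0.013770+0.617906i
d^2_{-1,-1}: k∈[0..1] ⇒ +0.701117 -0.408631 = +0.292486;  D = -0.009998-0.292315i
d^2_{0,-1}: k∈[0..1] ⇒ -0.756965 +0.147060 = -0.609905;  D = -0.028104-0.609257i
d^2_{1,-1}: k∈[0..1] ⇒ +0.408631 -0.026462 = +0.382169;  D = -0.022155-0.381526i
d^2_{2,-1}: single k=0 term ⇒ -0.120074;  D = -0.008388-0.119781i
Y_2^{m'}(θ=0.6004,φ=4.3524) and Σ D·Y over m':
  (+0.0138+0.6179i)·(-0.0927-0.0813i)  (-0.0100-0.2923i)·(-0.1269+0.3371i)  (-0.0281-0.6093i)·(+0.3288+0.0000i)  (-0.0222-0.3815i)·(+0.1269+0.3371i)  (-0.0084-0.1198i)·(-0.0927+0.0813i)
Y_2^-1(R⁻¹ n̂) = +0.275809-0.270436i

Re=0.2758 Im=-0.2704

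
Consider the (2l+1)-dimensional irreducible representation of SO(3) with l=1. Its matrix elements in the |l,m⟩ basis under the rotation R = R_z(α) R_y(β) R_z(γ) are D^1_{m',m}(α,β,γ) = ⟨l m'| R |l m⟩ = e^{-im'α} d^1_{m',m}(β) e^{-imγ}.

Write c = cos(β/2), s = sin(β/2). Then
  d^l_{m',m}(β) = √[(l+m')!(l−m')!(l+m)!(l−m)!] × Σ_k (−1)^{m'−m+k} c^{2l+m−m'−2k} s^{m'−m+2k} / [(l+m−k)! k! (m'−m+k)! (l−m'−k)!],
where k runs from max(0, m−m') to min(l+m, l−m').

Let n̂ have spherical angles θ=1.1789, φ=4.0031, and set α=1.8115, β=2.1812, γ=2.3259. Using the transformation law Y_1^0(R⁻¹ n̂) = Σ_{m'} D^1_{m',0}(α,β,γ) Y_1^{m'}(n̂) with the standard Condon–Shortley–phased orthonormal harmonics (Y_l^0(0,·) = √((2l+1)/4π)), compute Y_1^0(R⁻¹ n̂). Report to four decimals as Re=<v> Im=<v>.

Re=-0.3222 Im=0.0000

Need the full column D^1_{m',0} for m'=−1..1 at α=1.8115, β=2.1812, γ=2.3259.
cos(β/2)=0.461953, sin(β/2)=0.886904
d^1_{-1,0}: single k=1 term ⇒ +0.579415;  D = -0.138124+0.562711i
d^1_{0,0}: k∈[0..1] ⇒ +0.213401 -0.786599 = -0.573198;  D = -0.573198+0.000000i
d^1_{1,0}: single k=0 term ⇒ -0.579415;  D = +0.138124+0.562711i
Y_1^{m'}(θ=1.1789,φ=4.0031) and Σ D·Y over m':
  (-0.1381+0.5627i)·(-0.2080+0.2423i)  (-0.5732+0.0000i)·(+0.1866+0.0000i)  (+0.1381+0.5627i)·(+0.2080+0.2423i)
Y_1^0(R⁻¹ n̂) = -0.322203+0.000000i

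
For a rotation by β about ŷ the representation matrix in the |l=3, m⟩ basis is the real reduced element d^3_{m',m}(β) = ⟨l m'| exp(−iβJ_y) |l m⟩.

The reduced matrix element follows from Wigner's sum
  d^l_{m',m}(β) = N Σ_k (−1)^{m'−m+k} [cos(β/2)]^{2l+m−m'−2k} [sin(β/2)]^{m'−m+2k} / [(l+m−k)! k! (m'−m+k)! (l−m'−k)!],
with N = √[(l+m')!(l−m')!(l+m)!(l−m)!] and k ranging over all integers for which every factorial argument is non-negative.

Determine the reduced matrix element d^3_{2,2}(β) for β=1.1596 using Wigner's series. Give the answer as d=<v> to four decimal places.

d^3_{2,2}(β=1.1596) via Wigner's sum:
With c≡cos(β/2)=0.836572 and s≡sin(β/2)=0.547857, N=[120·1·120·1]^{1/2}=120.000000
The bounds max(0,m−m')=0 and min(l+m,l−m')=1 give 2 terms
  k=0: (−1)^0·120.0000/(120)·0.8366^6·0.5479^0 = +0.342784
  k=1: (−1)^1·120.0000/(24)·0.8366^4·0.5479^2 = -0.735051
d^3_{2,2}(1.1596) = +0.342784 -0.735051 = -0.392267

d=-0.3923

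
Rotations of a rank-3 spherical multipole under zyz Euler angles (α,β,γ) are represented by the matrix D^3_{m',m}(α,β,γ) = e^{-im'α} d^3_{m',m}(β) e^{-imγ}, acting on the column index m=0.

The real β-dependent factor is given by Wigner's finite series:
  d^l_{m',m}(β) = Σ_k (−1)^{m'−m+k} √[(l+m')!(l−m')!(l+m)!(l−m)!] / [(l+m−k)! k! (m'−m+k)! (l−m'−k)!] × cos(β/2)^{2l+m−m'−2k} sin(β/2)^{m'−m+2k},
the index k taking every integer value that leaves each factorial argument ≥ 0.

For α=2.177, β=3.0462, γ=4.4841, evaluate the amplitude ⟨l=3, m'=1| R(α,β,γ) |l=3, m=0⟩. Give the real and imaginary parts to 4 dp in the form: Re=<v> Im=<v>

Split into d^3_{1,0}(β=3.0462) × two z-phases.
With c≡cos(β/2)=0.047678 and s≡sin(β/2)=0.998863, N=[24·2·6·6]^{1/2}=41.569219
Admissible k: 0..2 (factorial args all ≥0)
  k=0: (−1)^1·41.5692/(12)·0.0477^5·0.9989^1 = -0.000001
  k=1: (−1)^2·41.5692/(4)·0.0477^3·0.9989^3 = +0.001123
  k=2: (−1)^3·41.5692/(12)·0.0477^1·0.9989^5 = -0.164225
d^3_{1,0}(3.0462) = -0.000001 +0.001123 -0.164225 = -0.163104
D = (-0.569752-0.821817i)·(-0.163104)·(+1.000000+0.000000i) = +0.092929+0.134041i

Re=0.0929 Im=0.1340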